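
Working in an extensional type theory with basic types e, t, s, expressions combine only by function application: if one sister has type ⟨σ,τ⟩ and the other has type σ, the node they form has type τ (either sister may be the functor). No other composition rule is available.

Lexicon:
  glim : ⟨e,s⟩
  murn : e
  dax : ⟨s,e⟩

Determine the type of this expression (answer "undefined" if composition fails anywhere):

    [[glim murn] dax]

e

At [glim murn], glim : ⟨e,s⟩ takes murn : e, giving s.
At [[glim murn] dax], dax : ⟨s,e⟩ takes [glim murn] : s, giving e.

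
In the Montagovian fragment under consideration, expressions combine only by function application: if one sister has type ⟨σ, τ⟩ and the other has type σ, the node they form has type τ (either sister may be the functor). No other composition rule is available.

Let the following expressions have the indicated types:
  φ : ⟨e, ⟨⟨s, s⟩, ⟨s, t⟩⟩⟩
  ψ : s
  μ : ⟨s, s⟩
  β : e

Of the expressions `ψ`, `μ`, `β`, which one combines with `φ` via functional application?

β

ψ : s — neither side's domain matches the other.
μ : ⟨s, s⟩ — neither side's domain matches the other.
β — combines: φ : ⟨e, ⟨⟨s, s⟩, ⟨s, t⟩⟩⟩ takes β : e as argument, giving ⟨⟨s, s⟩, ⟨s, t⟩⟩.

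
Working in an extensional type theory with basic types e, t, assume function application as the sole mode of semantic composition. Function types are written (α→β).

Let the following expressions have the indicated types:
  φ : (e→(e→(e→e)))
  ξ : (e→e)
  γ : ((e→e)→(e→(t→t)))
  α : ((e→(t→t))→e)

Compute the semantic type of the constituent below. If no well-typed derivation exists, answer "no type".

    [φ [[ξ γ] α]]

(e→(e→e))

[ξ γ] — γ of type ((e→e)→(e→(t→t))) combines with ξ of type (e→e): type (e→(t→t)).
[[ξ γ] α] — α of type ((e→(t→t))→e) combines with [ξ γ] of type (e→(t→t)): type e.
[φ [[ξ γ] α]] — φ of type (e→(e→(e→e))) combines with [[ξ γ] α] of type e: type (e→(e→e)).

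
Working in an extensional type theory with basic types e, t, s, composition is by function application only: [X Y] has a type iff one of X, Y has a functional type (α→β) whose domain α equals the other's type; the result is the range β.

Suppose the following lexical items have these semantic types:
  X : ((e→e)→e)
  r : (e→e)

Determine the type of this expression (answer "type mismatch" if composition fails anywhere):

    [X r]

e

[X r]: functor X : ((e→e)→e), argument r : (e→e); result e.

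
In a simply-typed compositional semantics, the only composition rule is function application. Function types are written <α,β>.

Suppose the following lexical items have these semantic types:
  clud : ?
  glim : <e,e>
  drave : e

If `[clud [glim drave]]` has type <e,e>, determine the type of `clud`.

<e,<e,e>>

At [clud [glim drave]] (required: <e,e>): [glim drave] is e, which is not a function with range <e,e>; hence clud is the functor — type <e,<e,e>>.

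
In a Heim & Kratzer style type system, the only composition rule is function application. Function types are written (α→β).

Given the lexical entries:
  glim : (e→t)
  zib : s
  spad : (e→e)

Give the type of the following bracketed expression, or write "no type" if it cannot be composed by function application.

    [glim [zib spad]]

[zib spad]: s with (e→e) — neither is a function whose domain matches the other; composition fails here.

no type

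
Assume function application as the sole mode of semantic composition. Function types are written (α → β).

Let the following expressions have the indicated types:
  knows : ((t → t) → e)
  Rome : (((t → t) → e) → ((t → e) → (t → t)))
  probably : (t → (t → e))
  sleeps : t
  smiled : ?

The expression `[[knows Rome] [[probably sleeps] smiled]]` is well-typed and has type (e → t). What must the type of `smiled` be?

((t → e) → (((t → e) → (t → t)) → (e → t)))

At [[knows Rome] [[probably sleeps] smiled]] (required: (e → t)): [knows Rome] is ((t → e) → (t → t)), which is not a function with range (e → t); hence [[probably sleeps] smiled] is the functor — type (((t → e) → (t → t)) → (e → t)).
At [[probably sleeps] smiled] (required: (((t → e) → (t → t)) → (e → t))): [probably sleeps] is (t → e), which is not a function with range (((t → e) → (t → t)) → (e → t)); hence smiled is the functor — type ((t → e) → (((t → e) → (t → t)) → (e → t))).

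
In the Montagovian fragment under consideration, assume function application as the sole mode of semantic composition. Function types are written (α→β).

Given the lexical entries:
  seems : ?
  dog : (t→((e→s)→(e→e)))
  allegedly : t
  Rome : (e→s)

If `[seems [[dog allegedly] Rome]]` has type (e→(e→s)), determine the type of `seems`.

((e→e)→(e→(e→s)))

[seems [[dog allegedly] Rome]] is required to be (e→(e→s)). [[dog allegedly] Rome] : (e→e) cannot yield (e→(e→s)) as functor, so seems : ((e→e)→(e→(e→s))).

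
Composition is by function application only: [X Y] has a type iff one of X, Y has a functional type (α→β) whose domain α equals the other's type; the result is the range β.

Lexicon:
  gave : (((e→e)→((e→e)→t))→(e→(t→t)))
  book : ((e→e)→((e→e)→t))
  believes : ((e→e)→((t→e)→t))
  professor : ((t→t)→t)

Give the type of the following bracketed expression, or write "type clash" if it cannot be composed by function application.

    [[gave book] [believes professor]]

type clash

[gave book]: (((e→e)→((e→e)→t))→(e→(t→t))) applied to ((e→e)→((e→e)→t)) yields (e→(t→t)).
[believes professor]: ((e→e)→((t→e)→t)) with ((t→t)→t) — neither is a function whose domain matches the other; composition fails here.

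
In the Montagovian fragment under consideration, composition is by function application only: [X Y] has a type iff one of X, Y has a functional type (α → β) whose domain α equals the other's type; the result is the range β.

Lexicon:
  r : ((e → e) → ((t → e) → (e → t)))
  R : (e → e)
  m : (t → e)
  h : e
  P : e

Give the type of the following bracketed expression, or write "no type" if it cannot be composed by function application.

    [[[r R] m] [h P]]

[r R]: r is ((e → e) → ((t → e) → (e → t))), R is (e → e); result ((t → e) → (e → t)).
[[r R] m]: [r R] is ((t → e) → (e → t)), m is (t → e); result (e → t).
At [h P]: neither e nor e can take the other as argument; the node is ill-typed.

no type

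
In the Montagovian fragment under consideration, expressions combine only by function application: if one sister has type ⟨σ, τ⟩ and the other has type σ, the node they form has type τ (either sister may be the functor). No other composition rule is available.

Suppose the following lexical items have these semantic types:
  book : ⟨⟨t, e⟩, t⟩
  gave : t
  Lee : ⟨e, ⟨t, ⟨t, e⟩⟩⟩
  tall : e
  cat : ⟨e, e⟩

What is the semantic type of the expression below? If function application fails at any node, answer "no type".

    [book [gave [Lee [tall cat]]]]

At [tall cat], cat : ⟨e, e⟩ takes tall : e, giving e.
At [Lee [tall cat]], Lee : ⟨e, ⟨t, ⟨t, e⟩⟩⟩ takes [tall cat] : e, giving ⟨t, ⟨t, e⟩⟩.
At [gave [Lee [tall cat]]], [Lee [tall cat]] : ⟨t, ⟨t, e⟩⟩ takes gave : t, giving ⟨t, e⟩.
At [book [gave [Lee [tall cat]]]], book : ⟨⟨t, e⟩, t⟩ takes [gave [Lee [tall cat]]] : ⟨t, e⟩, giving t.

t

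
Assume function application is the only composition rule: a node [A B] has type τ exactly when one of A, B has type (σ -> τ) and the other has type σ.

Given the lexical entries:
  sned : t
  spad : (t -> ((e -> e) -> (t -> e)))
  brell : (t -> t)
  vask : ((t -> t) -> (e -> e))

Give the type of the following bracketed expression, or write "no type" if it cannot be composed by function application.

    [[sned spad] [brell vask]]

(t -> e)

[sned spad]: spad is (t -> ((e -> e) -> (t -> e))), sned is t; result ((e -> e) -> (t -> e)).
[brell vask]: vask is ((t -> t) -> (e -> e)), brell is (t -> t); result (e -> e).
[[sned spad] [brell vask]]: [sned spad] is ((e -> e) -> (t -> e)), [brell vask] is (e -> e); result (t -> e).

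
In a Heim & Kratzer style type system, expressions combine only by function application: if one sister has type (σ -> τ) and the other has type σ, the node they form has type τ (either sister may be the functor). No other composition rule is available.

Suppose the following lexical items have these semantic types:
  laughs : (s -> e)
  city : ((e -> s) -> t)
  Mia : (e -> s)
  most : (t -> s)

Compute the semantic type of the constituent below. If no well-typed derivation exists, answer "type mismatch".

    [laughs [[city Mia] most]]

[city Mia]: city is ((e -> s) -> t), Mia is (e -> s); result t.
[[city Mia] most]: most is (t -> s), [city Mia] is t; result s.
[laughs [[city Mia] most]]: laughs is (s -> e), [[city Mia] most] is s; result e.

e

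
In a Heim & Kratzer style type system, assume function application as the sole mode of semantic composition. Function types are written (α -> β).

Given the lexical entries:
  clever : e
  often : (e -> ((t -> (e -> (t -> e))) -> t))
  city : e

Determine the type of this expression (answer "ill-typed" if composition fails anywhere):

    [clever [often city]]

[often city] — often of type (e -> ((t -> (e -> (t -> e))) -> t)) combines with city of type e: type ((t -> (e -> (t -> e))) -> t).
At [clever [often city]]: neither e nor ((t -> (e -> (t -> e))) -> t) can take the other as argument; the node is ill-typed.

ill-typed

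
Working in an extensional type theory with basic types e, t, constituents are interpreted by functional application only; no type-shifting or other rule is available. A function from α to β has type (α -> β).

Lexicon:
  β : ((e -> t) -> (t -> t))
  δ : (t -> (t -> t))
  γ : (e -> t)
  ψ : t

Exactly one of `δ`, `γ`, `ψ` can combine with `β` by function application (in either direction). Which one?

γ

δ : (t -> (t -> t)) — no; β wants (e -> t), and δ wants t.
γ — combines: β : ((e -> t) -> (t -> t)) takes γ : (e -> t) as argument, giving (t -> t).
ψ : t — no; β wants (e -> t), and ψ wants nothing (atomic).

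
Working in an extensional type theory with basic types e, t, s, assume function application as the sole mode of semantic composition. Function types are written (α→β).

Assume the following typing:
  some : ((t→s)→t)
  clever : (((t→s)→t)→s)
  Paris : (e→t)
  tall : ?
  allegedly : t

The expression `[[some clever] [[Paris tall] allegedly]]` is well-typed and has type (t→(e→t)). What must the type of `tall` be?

For [[some clever] [[Paris tall] allegedly]] to have type (t→(e→t)) with [some clever] of type s, [[Paris tall] allegedly] must be the function: [[Paris tall] allegedly] : (s→(t→(e→t))).
For [[Paris tall] allegedly] to have type (s→(t→(e→t))) with allegedly of type t, [Paris tall] must be the function: [Paris tall] : (t→(s→(t→(e→t)))).
For [Paris tall] to have type (t→(s→(t→(e→t)))) with Paris of type (e→t), tall must be the function: tall : ((e→t)→(t→(s→(t→(e→t))))).

((e→t)→(t→(s→(t→(e→t)))))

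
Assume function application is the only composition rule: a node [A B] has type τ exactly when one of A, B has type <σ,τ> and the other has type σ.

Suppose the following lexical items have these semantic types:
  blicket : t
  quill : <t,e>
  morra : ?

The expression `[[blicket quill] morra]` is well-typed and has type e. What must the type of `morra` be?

At [[blicket quill] morra] (required: e): [blicket quill] is e, which is not a function with range e; hence morra is the functor — type <e,e>.

<e,e>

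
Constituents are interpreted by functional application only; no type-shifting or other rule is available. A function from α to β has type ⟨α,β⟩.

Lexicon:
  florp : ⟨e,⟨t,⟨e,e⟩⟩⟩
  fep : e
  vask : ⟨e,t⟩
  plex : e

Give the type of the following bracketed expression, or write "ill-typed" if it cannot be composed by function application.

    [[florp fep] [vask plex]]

⟨e,e⟩

[florp fep] — florp of type ⟨e,⟨t,⟨e,e⟩⟩⟩ combines with fep of type e: type ⟨t,⟨e,e⟩⟩.
[vask plex] — vask of type ⟨e,t⟩ combines with plex of type e: type t.
[[florp fep] [vask plex]] — [florp fep] of type ⟨t,⟨e,e⟩⟩ combines with [vask plex] of type t: type ⟨e,e⟩.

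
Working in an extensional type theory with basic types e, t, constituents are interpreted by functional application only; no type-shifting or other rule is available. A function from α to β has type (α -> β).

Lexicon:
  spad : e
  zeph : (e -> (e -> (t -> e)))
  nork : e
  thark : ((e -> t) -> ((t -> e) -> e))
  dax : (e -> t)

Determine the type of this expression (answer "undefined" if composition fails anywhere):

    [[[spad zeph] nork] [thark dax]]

e

[spad zeph]: functor zeph : (e -> (e -> (t -> e))), argument spad : e; result (e -> (t -> e)).
[[spad zeph] nork]: functor [spad zeph] : (e -> (t -> e)), argument nork : e; result (t -> e).
[thark dax]: functor thark : ((e -> t) -> ((t -> e) -> e)), argument dax : (e -> t); result ((t -> e) -> e).
[[[spad zeph] nork] [thark dax]]: functor [thark dax] : ((t -> e) -> e), argument [[spad zeph] nork] : (t -> e); result e.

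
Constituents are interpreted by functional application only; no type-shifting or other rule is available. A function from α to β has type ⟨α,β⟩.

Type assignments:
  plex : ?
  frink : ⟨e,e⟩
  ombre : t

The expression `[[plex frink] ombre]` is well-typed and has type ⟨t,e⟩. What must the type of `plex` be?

[[plex frink] ombre] is required to be ⟨t,e⟩. ombre : t cannot yield ⟨t,e⟩ as functor, so [plex frink] : ⟨t,⟨t,e⟩⟩.
[plex frink] is required to be ⟨t,⟨t,e⟩⟩. frink : ⟨e,e⟩ cannot yield ⟨t,⟨t,e⟩⟩ as functor, so plex : ⟨⟨e,e⟩,⟨t,⟨t,e⟩⟩⟩.

⟨⟨e,e⟩,⟨t,⟨t,e⟩⟩⟩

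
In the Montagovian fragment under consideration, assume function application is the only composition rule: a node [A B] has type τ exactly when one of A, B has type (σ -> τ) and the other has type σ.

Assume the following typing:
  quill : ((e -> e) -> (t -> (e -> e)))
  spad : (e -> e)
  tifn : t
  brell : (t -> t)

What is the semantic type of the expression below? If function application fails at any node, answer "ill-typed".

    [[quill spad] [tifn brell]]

(e -> e)

At [quill spad], quill : ((e -> e) -> (t -> (e -> e))) takes spad : (e -> e), giving (t -> (e -> e)).
At [tifn brell], brell : (t -> t) takes tifn : t, giving t.
At [[quill spad] [tifn brell]], [quill spad] : (t -> (e -> e)) takes [tifn brell] : t, giving (e -> e).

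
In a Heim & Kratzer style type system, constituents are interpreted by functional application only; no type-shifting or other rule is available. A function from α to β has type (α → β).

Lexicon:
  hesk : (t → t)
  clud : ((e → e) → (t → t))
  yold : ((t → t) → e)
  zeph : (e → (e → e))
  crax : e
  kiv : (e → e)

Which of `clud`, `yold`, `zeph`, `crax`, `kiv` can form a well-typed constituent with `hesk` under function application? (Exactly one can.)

yold

clud : ((e → e) → (t → t)) — neither side's domain matches the other.
yold — combines: yold : ((t → t) → e) takes hesk : (t → t) as argument, giving e.
zeph : (e → (e → e)) — neither side's domain matches the other.
crax : e — neither side's domain matches the other.
kiv : (e → e) — neither side's domain matches the other.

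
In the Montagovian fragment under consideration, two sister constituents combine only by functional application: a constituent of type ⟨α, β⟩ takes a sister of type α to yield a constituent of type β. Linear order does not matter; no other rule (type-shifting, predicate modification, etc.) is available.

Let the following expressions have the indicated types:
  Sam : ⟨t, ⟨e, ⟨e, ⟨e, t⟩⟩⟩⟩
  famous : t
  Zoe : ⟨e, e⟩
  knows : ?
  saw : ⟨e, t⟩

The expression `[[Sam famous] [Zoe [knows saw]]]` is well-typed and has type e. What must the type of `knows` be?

[[Sam famous] [Zoe [knows saw]]] is required to be e. [Sam famous] : ⟨e, ⟨e, ⟨e, t⟩⟩⟩ cannot yield e as functor, so [Zoe [knows saw]] : ⟨⟨e, ⟨e, ⟨e, t⟩⟩⟩, e⟩.
[Zoe [knows saw]] is required to be ⟨⟨e, ⟨e, ⟨e, t⟩⟩⟩, e⟩. Zoe : ⟨e, e⟩ cannot yield ⟨⟨e, ⟨e, ⟨e, t⟩⟩⟩, e⟩ as functor, so [knows saw] : ⟨⟨e, e⟩, ⟨⟨e, ⟨e, ⟨e, t⟩⟩⟩, e⟩⟩.
[knows saw] is required to be ⟨⟨e, e⟩, ⟨⟨e, ⟨e, ⟨e, t⟩⟩⟩, e⟩⟩. saw : ⟨e, t⟩ cannot yield ⟨⟨e, e⟩, ⟨⟨e, ⟨e, ⟨e, t⟩⟩⟩, e⟩⟩ as functor, so knows : ⟨⟨e, t⟩, ⟨⟨e, e⟩, ⟨⟨e, ⟨e, ⟨e, t⟩⟩⟩, e⟩⟩⟩.

⟨⟨e, t⟩, ⟨⟨e, e⟩, ⟨⟨e, ⟨e, ⟨e, t⟩⟩⟩, e⟩⟩⟩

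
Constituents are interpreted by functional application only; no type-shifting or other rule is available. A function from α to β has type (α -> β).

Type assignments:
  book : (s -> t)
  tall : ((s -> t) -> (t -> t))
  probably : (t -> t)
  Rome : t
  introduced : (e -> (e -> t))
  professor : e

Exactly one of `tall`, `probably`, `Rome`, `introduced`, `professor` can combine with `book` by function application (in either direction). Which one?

tall — combines: tall : ((s -> t) -> (t -> t)) takes book : (s -> t) as argument, giving (t -> t).
probably : (t -> t) — neither side's domain matches the other.
Rome : t — neither side's domain matches the other.
introduced : (e -> (e -> t)) — neither side's domain matches the other.
professor : e — neither side's domain matches the other.

tall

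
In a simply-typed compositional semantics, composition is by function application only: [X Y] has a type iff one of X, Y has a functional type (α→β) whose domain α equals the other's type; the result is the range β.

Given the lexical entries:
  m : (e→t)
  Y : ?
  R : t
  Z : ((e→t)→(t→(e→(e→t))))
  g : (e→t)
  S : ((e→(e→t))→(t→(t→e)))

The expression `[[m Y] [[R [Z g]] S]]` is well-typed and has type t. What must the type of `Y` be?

((e→t)→((t→(t→e))→t))

[[m Y] [[R [Z g]] S]] must have type t. The sister [[R [Z g]] S] has type (t→(t→e)); that is not a function onto t, so [m Y] must be the functor, of type ((t→(t→e))→t).
[m Y] must have type ((t→(t→e))→t). The sister m has type (e→t); that is not a function onto ((t→(t→e))→t), so Y must be the functor, of type ((e→t)→((t→(t→e))→t)).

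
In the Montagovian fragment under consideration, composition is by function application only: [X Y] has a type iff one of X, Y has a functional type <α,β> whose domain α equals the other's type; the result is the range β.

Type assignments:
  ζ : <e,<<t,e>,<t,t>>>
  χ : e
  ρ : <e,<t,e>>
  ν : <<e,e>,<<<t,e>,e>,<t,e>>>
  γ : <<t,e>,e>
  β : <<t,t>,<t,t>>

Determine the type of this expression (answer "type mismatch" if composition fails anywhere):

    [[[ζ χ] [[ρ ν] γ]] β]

type mismatch

[ζ χ]: functor ζ : <e,<<t,e>,<t,t>>>, argument χ : e; result <<t,e>,<t,t>>.
[ρ ν]: <e,<t,e>> with <<e,e>,<<<t,e>,e>,<t,e>>> — neither is a function whose domain matches the other; composition fails here.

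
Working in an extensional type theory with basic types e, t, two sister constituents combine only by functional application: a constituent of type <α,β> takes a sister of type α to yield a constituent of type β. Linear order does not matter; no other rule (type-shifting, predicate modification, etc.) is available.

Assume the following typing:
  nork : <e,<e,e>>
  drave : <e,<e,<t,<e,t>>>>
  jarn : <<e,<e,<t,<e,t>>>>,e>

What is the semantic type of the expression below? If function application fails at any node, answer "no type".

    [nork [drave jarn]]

<e,e>

At [drave jarn], jarn : <<e,<e,<t,<e,t>>>>,e> takes drave : <e,<e,<t,<e,t>>>>, giving e.
At [nork [drave jarn]], nork : <e,<e,e>> takes [drave jarn] : e, giving <e,e>.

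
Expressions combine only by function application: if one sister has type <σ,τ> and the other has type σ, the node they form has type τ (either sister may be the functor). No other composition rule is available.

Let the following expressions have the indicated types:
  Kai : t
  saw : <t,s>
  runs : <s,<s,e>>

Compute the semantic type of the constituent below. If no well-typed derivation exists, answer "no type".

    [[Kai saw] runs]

<s,e>

[Kai saw]: saw is <t,s>, Kai is t; result s.
[[Kai saw] runs]: runs is <s,<s,e>>, [Kai saw] is s; result <s,e>.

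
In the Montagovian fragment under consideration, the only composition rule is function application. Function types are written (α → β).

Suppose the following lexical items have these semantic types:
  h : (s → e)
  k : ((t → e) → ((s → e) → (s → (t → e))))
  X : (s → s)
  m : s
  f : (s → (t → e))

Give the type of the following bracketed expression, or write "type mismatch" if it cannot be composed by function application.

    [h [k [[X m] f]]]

[X m]: (s → s) applied to s yields s.
[[X m] f]: (s → (t → e)) applied to s yields (t → e).
[k [[X m] f]]: ((t → e) → ((s → e) → (s → (t → e)))) applied to (t → e) yields ((s → e) → (s → (t → e))).
[h [k [[X m] f]]]: ((s → e) → (s → (t → e))) applied to (s → e) yields (s → (t → e)).

(s → (t → e))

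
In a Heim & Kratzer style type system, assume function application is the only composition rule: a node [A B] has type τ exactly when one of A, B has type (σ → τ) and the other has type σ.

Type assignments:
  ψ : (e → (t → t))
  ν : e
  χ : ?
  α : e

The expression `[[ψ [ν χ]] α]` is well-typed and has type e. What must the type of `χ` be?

(e → ((e → (t → t)) → (e → e)))

At [[ψ [ν χ]] α] (required: e): α is e, which is not a function with range e; hence [ψ [ν χ]] is the functor — type (e → e).
At [ψ [ν χ]] (required: (e → e)): ψ is (e → (t → t)), which is not a function with range (e → e); hence [ν χ] is the functor — type ((e → (t → t)) → (e → e)).
At [ν χ] (required: ((e → (t → t)) → (e → e))): ν is e, which is not a function with range ((e → (t → t)) → (e → e)); hence χ is the functor — type (e → ((e → (t → t)) → (e → e))).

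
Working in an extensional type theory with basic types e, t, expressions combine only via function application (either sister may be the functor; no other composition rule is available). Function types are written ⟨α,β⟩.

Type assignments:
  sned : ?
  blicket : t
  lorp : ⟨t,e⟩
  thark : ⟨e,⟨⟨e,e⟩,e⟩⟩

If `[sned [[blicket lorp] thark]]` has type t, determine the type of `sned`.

At [sned [[blicket lorp] thark]] (required: t): [[blicket lorp] thark] is ⟨⟨e,e⟩,e⟩, which is not a function with range t; hence sned is the functor — type ⟨⟨⟨e,e⟩,e⟩,t⟩.

⟨⟨⟨e,e⟩,e⟩,t⟩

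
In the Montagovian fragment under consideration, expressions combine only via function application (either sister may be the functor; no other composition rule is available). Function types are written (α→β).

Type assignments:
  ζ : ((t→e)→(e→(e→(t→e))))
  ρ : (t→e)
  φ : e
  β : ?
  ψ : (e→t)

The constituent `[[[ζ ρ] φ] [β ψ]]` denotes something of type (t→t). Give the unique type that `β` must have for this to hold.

For [[[ζ ρ] φ] [β ψ]] to have type (t→t) with [[ζ ρ] φ] of type (e→(t→e)), [β ψ] must be the function: [β ψ] : ((e→(t→e))→(t→t)).
For [β ψ] to have type ((e→(t→e))→(t→t)) with ψ of type (e→t), β must be the function: β : ((e→t)→((e→(t→e))→(t→t))).

((e→t)→((e→(t→e))→(t→t)))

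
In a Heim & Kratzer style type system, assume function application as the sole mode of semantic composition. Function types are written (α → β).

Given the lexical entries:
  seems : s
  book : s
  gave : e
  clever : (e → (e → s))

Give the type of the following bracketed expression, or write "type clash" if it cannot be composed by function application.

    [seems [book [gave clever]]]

[gave clever]: clever is (e → (e → s)), gave is e; result (e → s).
At [book [gave clever]]: neither s nor (e → s) can take the other as argument; the node is ill-typed.

type clash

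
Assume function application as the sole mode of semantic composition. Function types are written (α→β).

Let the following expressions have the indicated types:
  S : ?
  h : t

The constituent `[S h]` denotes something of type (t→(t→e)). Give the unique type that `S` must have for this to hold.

For [S h] to have type (t→(t→e)) with h of type t, S must be the function: S : (t→(t→(t→e))).

(t→(t→(t→e)))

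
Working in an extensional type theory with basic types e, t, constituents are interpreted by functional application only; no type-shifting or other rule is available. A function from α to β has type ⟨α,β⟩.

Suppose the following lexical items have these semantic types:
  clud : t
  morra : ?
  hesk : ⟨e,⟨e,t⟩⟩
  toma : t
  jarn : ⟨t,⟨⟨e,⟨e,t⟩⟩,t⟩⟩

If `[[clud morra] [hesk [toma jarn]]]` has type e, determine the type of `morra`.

[[clud morra] [hesk [toma jarn]]] must have type e. The sister [hesk [toma jarn]] has type t; that is not a function onto e, so [clud morra] must be the functor, of type ⟨t,e⟩.
[clud morra] must have type ⟨t,e⟩. The sister clud has type t; that is not a function onto ⟨t,e⟩, so morra must be the functor, of type ⟨t,⟨t,e⟩⟩.

⟨t,⟨t,e⟩⟩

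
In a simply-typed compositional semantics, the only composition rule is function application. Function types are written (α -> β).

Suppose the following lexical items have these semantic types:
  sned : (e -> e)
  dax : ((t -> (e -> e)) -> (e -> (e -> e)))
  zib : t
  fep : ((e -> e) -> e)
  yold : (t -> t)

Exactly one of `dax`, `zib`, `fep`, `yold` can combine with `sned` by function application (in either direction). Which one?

dax : ((t -> (e -> e)) -> (e -> (e -> e))) — neither side's domain matches the other.
zib : t — neither side's domain matches the other.
fep — combines: fep : ((e -> e) -> e) takes sned : (e -> e) as argument, giving e.
yold : (t -> t) — neither side's domain matches the other.

fep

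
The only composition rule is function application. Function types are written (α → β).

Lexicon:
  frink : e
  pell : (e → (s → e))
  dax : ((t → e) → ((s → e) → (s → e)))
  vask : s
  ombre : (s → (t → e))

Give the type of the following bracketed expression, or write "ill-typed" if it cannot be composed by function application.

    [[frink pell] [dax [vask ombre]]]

[frink pell] — pell of type (e → (s → e)) combines with frink of type e: type (s → e).
[vask ombre] — ombre of type (s → (t → e)) combines with vask of type s: type (t → e).
[dax [vask ombre]] — dax of type ((t → e) → ((s → e) → (s → e))) combines with [vask ombre] of type (t → e): type ((s → e) → (s → e)).
[[frink pell] [dax [vask ombre]]] — [dax [vask ombre]] of type ((s → e) → (s → e)) combines with [frink pell] of type (s → e): type (s → e).

(s → e)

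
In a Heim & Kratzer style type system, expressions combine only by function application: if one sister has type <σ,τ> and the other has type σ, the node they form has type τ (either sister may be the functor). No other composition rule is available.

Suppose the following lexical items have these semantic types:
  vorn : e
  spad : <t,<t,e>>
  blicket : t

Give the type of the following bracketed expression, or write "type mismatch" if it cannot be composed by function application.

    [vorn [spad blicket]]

type mismatch

[spad blicket]: spad is <t,<t,e>>, blicket is t; result <t,e>.
At [vorn [spad blicket]]: neither e nor <t,e> can take the other as argument; the node is ill-typed.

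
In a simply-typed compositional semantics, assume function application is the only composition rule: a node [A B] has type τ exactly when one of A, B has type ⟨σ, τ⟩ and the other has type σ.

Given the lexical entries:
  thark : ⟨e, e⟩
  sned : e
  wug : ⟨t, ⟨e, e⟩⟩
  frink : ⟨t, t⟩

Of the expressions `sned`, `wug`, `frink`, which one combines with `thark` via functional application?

sned

sned — combines: thark : ⟨e, e⟩ takes sned : e as argument, giving e.
wug : ⟨t, ⟨e, e⟩⟩ — does not combine with thark.
frink : ⟨t, t⟩ — does not combine with thark.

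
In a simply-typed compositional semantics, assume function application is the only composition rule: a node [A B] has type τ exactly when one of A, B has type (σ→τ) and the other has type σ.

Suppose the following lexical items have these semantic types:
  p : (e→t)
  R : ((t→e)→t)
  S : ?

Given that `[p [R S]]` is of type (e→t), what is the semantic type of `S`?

[p [R S]] is required to be (e→t). p : (e→t) cannot yield (e→t) as functor, so [R S] : ((e→t)→(e→t)).
[R S] is required to be ((e→t)→(e→t)). R : ((t→e)→t) cannot yield ((e→t)→(e→t)) as functor, so S : (((t→e)→t)→((e→t)→(e→t))).

(((t→e)→t)→((e→t)→(e→t)))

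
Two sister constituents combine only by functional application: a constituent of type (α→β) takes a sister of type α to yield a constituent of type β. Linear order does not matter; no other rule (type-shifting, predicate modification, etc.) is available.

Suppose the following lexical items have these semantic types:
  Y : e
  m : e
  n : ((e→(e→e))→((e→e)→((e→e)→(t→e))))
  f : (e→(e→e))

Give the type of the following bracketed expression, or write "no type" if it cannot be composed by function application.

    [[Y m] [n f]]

no type

[Y m]: e with e — neither is a function whose domain matches the other; composition fails here.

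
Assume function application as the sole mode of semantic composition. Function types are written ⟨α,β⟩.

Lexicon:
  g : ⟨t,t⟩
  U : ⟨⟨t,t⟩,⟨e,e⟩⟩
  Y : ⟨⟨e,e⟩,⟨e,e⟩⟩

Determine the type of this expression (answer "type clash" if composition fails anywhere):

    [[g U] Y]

⟨e,e⟩

[g U]: functor U : ⟨⟨t,t⟩,⟨e,e⟩⟩, argument g : ⟨t,t⟩; result ⟨e,e⟩.
[[g U] Y]: functor Y : ⟨⟨e,e⟩,⟨e,e⟩⟩, argument [g U] : ⟨e,e⟩; result ⟨e,e⟩.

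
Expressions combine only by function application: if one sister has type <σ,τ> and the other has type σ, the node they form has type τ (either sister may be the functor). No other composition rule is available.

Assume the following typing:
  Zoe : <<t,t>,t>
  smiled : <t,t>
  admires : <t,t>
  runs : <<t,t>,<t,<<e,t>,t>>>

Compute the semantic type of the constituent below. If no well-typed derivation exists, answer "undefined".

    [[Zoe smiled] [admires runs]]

<<e,t>,t>

At [Zoe smiled], Zoe : <<t,t>,t> takes smiled : <t,t>, giving t.
At [admires runs], runs : <<t,t>,<t,<<e,t>,t>>> takes admires : <t,t>, giving <t,<<e,t>,t>>.
At [[Zoe smiled] [admires runs]], [admires runs] : <t,<<e,t>,t>> takes [Zoe smiled] : t, giving <<e,t>,t>.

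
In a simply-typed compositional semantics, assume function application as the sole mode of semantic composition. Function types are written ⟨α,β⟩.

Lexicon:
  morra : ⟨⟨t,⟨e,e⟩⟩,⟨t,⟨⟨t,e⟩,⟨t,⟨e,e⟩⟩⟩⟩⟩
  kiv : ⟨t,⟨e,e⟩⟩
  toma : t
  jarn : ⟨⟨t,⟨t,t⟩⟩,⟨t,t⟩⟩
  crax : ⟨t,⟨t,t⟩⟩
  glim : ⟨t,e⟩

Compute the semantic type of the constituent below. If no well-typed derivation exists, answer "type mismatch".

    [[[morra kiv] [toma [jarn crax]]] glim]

⟨t,⟨e,e⟩⟩

[morra kiv]: morra is ⟨⟨t,⟨e,e⟩⟩,⟨t,⟨⟨t,e⟩,⟨t,⟨e,e⟩⟩⟩⟩⟩, kiv is ⟨t,⟨e,e⟩⟩; result ⟨t,⟨⟨t,e⟩,⟨t,⟨e,e⟩⟩⟩⟩.
[jarn crax]: jarn is ⟨⟨t,⟨t,t⟩⟩,⟨t,t⟩⟩, crax is ⟨t,⟨t,t⟩⟩; result ⟨t,t⟩.
[toma [jarn crax]]: [jarn crax] is ⟨t,t⟩, toma is t; result t.
[[morra kiv] [toma [jarn crax]]]: [morra kiv] is ⟨t,⟨⟨t,e⟩,⟨t,⟨e,e⟩⟩⟩⟩, [toma [jarn crax]] is t; result ⟨⟨t,e⟩,⟨t,⟨e,e⟩⟩⟩.
[[[morra kiv] [toma [jarn crax]]] glim]: [[morra kiv] [toma [jarn crax]]] is ⟨⟨t,e⟩,⟨t,⟨e,e⟩⟩⟩, glim is ⟨t,e⟩; result ⟨t,⟨e,e⟩⟩.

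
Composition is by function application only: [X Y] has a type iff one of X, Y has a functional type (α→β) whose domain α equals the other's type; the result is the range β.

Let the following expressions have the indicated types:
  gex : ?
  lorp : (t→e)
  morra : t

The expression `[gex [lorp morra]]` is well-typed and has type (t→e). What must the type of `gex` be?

[gex [lorp morra]] is required to be (t→e). [lorp morra] : e cannot yield (t→e) as functor, so gex : (e→(t→e)).

(e→(t→e))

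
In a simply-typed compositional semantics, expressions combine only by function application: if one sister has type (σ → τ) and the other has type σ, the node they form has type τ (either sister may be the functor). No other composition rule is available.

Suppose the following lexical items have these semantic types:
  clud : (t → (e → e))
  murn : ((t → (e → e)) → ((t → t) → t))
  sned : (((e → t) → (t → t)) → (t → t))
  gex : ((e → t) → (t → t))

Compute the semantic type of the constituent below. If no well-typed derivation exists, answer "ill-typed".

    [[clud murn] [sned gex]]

[clud murn]: murn is ((t → (e → e)) → ((t → t) → t)), clud is (t → (e → e)); result ((t → t) → t).
[sned gex]: sned is (((e → t) → (t → t)) → (t → t)), gex is ((e → t) → (t → t)); result (t → t).
[[clud murn] [sned gex]]: [clud murn] is ((t → t) → t), [sned gex] is (t → t); result t.

t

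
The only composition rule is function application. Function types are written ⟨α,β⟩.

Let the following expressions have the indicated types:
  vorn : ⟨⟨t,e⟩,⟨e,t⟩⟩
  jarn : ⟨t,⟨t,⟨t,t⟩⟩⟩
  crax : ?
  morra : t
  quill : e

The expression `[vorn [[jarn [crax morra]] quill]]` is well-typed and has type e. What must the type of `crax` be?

⟨t,⟨⟨t,⟨t,⟨t,t⟩⟩⟩,⟨e,⟨⟨⟨t,e⟩,⟨e,t⟩⟩,e⟩⟩⟩⟩

For [vorn [[jarn [crax morra]] quill]] to have type e with vorn of type ⟨⟨t,e⟩,⟨e,t⟩⟩, [[jarn [crax morra]] quill] must be the function: [[jarn [crax morra]] quill] : ⟨⟨⟨t,e⟩,⟨e,t⟩⟩,e⟩.
For [[jarn [crax morra]] quill] to have type ⟨⟨⟨t,e⟩,⟨e,t⟩⟩,e⟩ with quill of type e, [jarn [crax morra]] must be the function: [jarn [crax morra]] : ⟨e,⟨⟨⟨t,e⟩,⟨e,t⟩⟩,e⟩⟩.
For [jarn [crax morra]] to have type ⟨e,⟨⟨⟨t,e⟩,⟨e,t⟩⟩,e⟩⟩ with jarn of type ⟨t,⟨t,⟨t,t⟩⟩⟩, [crax morra] must be the function: [crax morra] : ⟨⟨t,⟨t,⟨t,t⟩⟩⟩,⟨e,⟨⟨⟨t,e⟩,⟨e,t⟩⟩,e⟩⟩⟩.
For [crax morra] to have type ⟨⟨t,⟨t,⟨t,t⟩⟩⟩,⟨e,⟨⟨⟨t,e⟩,⟨e,t⟩⟩,e⟩⟩⟩ with morra of type t, crax must be the function: crax : ⟨t,⟨⟨t,⟨t,⟨t,t⟩⟩⟩,⟨e,⟨⟨⟨t,e⟩,⟨e,t⟩⟩,e⟩⟩⟩⟩.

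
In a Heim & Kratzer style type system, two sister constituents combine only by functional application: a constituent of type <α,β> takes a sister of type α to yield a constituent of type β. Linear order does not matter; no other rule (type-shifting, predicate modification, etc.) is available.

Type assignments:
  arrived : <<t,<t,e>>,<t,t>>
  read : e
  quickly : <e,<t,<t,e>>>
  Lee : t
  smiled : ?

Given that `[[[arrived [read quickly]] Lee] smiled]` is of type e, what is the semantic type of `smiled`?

<t,e>

[[[arrived [read quickly]] Lee] smiled] must have type e. The sister [[arrived [read quickly]] Lee] has type t; that is not a function onto e, so smiled must be the functor, of type <t,e>.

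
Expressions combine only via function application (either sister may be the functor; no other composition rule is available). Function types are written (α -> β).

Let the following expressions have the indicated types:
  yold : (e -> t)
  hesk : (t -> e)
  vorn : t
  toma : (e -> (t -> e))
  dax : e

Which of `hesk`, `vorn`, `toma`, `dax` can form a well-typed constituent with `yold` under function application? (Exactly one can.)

dax

hesk : (t -> e) — yold needs e; hesk needs t; neither fits.
vorn : t — yold needs e; vorn needs nothing (atomic); neither fits.
toma : (e -> (t -> e)) — yold needs e; toma needs e; neither fits.
dax — combines: yold : (e -> t) takes dax : e as argument, giving t.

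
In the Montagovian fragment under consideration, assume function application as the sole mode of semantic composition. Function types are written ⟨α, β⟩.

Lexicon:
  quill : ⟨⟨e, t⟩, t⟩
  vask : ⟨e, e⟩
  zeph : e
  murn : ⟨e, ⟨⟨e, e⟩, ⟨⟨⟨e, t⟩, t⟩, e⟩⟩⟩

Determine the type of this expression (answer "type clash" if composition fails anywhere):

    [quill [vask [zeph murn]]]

e

At [zeph murn], murn : ⟨e, ⟨⟨e, e⟩, ⟨⟨⟨e, t⟩, t⟩, e⟩⟩⟩ takes zeph : e, giving ⟨⟨e, e⟩, ⟨⟨⟨e, t⟩, t⟩, e⟩⟩.
At [vask [zeph murn]], [zeph murn] : ⟨⟨e, e⟩, ⟨⟨⟨e, t⟩, t⟩, e⟩⟩ takes vask : ⟨e, e⟩, giving ⟨⟨⟨e, t⟩, t⟩, e⟩.
At [quill [vask [zeph murn]]], [vask [zeph murn]] : ⟨⟨⟨e, t⟩, t⟩, e⟩ takes quill : ⟨⟨e, t⟩, t⟩, giving e.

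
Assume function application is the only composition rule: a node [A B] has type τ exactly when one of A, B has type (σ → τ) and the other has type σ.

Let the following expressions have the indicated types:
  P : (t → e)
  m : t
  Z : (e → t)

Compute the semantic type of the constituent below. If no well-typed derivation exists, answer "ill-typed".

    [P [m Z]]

ill-typed

[m Z]: t and (e → t) cannot combine by function application — type clash.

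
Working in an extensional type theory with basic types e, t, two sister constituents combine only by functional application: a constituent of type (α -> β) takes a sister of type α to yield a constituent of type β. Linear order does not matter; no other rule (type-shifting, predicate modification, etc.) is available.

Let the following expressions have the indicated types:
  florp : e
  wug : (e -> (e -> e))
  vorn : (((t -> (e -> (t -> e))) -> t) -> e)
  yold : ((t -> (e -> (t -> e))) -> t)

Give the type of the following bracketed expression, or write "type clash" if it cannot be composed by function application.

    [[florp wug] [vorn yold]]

e

[florp wug]: functor wug : (e -> (e -> e)), argument florp : e; result (e -> e).
[vorn yold]: functor vorn : (((t -> (e -> (t -> e))) -> t) -> e), argument yold : ((t -> (e -> (t -> e))) -> t); result e.
[[florp wug] [vorn yold]]: functor [florp wug] : (e -> e), argument [vorn yold] : e; result e.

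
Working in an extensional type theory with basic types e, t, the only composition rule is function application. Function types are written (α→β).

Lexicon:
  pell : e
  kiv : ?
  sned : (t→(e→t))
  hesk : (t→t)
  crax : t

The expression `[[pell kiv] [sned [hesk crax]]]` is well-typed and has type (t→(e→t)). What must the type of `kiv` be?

[[pell kiv] [sned [hesk crax]]] is required to be (t→(e→t)). [sned [hesk crax]] : (e→t) cannot yield (t→(e→t)) as functor, so [pell kiv] : ((e→t)→(t→(e→t))).
[pell kiv] is required to be ((e→t)→(t→(e→t))). pell : e cannot yield ((e→t)→(t→(e→t))) as functor, so kiv : (e→((e→t)→(t→(e→t)))).

(e→((e→t)→(t→(e→t))))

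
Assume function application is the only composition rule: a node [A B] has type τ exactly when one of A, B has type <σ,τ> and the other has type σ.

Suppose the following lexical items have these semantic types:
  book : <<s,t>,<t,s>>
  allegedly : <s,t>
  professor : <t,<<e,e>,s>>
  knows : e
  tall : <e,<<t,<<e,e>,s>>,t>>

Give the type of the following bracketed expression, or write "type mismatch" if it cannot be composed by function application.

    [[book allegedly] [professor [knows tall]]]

[book allegedly]: <<s,t>,<t,s>> applied to <s,t> yields <t,s>.
[knows tall]: <e,<<t,<<e,e>,s>>,t>> applied to e yields <<t,<<e,e>,s>>,t>.
[professor [knows tall]]: <<t,<<e,e>,s>>,t> applied to <t,<<e,e>,s>> yields t.
[[book allegedly] [professor [knows tall]]]: <t,s> applied to t yields s.

s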